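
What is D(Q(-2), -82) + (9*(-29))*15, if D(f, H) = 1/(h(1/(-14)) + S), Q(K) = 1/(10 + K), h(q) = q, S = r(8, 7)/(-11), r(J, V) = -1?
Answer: -11591/3 ≈ -3863.7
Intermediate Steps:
S = 1/11 (S = -1/(-11) = -1*(-1/11) = 1/11 ≈ 0.090909)
D(f, H) = 154/3 (D(f, H) = 1/(1/(-14) + 1/11) = 1/(-1/14 + 1/11) = 1/(3/154) = 154/3)
D(Q(-2), -82) + (9*(-29))*15 = 154/3 + (9*(-29))*15 = 154/3 - 261*15 = 154/3 - 3915 = -11591/3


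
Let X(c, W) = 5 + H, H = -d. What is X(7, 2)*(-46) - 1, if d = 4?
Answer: -47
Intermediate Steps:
H = -4 (H = -1*4 = -4)
X(c, W) = 1 (X(c, W) = 5 - 4 = 1)
X(7, 2)*(-46) - 1 = 1*(-46) - 1 = -46 - 1 = -47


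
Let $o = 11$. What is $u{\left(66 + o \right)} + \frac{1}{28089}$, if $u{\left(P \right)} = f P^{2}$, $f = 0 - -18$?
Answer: $\frac{2997714259}{28089} \approx 1.0672 \cdot 10^{5}$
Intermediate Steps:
$f = 18$ ($f = 0 + 18 = 18$)
$u{\left(P \right)} = 18 P^{2}$
$u{\left(66 + o \right)} + \frac{1}{28089} = 18 \left(66 + 11\right)^{2} + \frac{1}{28089} = 18 \cdot 77^{2} + \frac{1}{28089} = 18 \cdot 5929 + \frac{1}{28089} = 106722 + \frac{1}{28089} = \frac{2997714259}{28089}$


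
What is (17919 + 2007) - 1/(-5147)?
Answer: 102559123/5147 ≈ 19926.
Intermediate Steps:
(17919 + 2007) - 1/(-5147) = 19926 - 1*(-1/5147) = 19926 + 1/5147 = 102559123/5147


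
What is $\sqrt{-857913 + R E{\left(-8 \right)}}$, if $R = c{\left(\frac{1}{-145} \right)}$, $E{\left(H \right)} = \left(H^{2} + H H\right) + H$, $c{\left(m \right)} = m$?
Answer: $\frac{3 i \sqrt{80167281}}{29} \approx 926.24 i$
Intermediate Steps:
$E{\left(H \right)} = H + 2 H^{2}$ ($E{\left(H \right)} = \left(H^{2} + H^{2}\right) + H = 2 H^{2} + H = H + 2 H^{2}$)
$R = - \frac{1}{145}$ ($R = \frac{1}{-145} = - \frac{1}{145} \approx -0.0068966$)
$\sqrt{-857913 + R E{\left(-8 \right)}} = \sqrt{-857913 - \frac{\left(-8\right) \left(1 + 2 \left(-8\right)\right)}{145}} = \sqrt{-857913 - \frac{\left(-8\right) \left(1 - 16\right)}{145}} = \sqrt{-857913 - \frac{\left(-8\right) \left(-15\right)}{145}} = \sqrt{-857913 - \frac{24}{29}} = \sqrt{- \frac{24879501}{29}} = \frac{3 i \sqrt{80167281}}{29}$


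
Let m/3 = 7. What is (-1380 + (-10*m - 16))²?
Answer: 2579236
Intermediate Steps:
m = 21 (m = 3*7 = 21)
(-1380 + (-10*m - 16))² = (-1380 + (-10*21 - 16))² = (-1380 + (-210 - 16))² = (-1380 - 226)² = (-1606)² = 2579236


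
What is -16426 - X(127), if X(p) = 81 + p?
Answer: -16634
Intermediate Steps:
-16426 - X(127) = -16426 - (81 + 127) = -16426 - 1*208 = -16426 - 208 = -16634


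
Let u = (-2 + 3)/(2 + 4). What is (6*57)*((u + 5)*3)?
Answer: 5301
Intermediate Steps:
u = ⅙ (u = 1/6 = 1*(⅙) = ⅙ ≈ 0.16667)
(6*57)*((u + 5)*3) = (6*57)*((⅙ + 5)*3) = 342*((31/6)*3) = 342*(31/2) = 5301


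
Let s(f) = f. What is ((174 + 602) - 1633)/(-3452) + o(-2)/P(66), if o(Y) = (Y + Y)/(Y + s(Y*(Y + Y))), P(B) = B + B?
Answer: 83117/341748 ≈ 0.24321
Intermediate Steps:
P(B) = 2*B
o(Y) = 2*Y/(Y + 2*Y²) (o(Y) = (Y + Y)/(Y + Y*(Y + Y)) = (2*Y)/(Y + Y*(2*Y)) = (2*Y)/(Y + 2*Y²) = 2*Y/(Y + 2*Y²))
((174 + 602) - 1633)/(-3452) + o(-2)/P(66) = ((174 + 602) - 1633)/(-3452) + (2/(1 + 2*(-2)))/((2*66)) = (776 - 1633)*(-1/3452) + (2/(1 - 4))/132 = -857*(-1/3452) + (2/(-3))*(1/132) = 857/3452 + (2*(-⅓))*(1/132) = 857/3452 - ⅔*1/132 = 857/3452 - 1/198 = 83117/341748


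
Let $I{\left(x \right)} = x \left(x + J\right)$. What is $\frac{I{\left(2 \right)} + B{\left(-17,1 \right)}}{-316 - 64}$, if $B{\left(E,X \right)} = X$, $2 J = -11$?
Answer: $\frac{3}{190} \approx 0.015789$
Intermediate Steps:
$J = - \frac{11}{2}$ ($J = \frac{1}{2} \left(-11\right) = - \frac{11}{2} \approx -5.5$)
$I{\left(x \right)} = x \left(- \frac{11}{2} + x\right)$ ($I{\left(x \right)} = x \left(x - \frac{11}{2}\right) = x \left(- \frac{11}{2} + x\right)$)
$\frac{I{\left(2 \right)} + B{\left(-17,1 \right)}}{-316 - 64} = \frac{\frac{1}{2} \cdot 2 \left(-11 + 2 \cdot 2\right) + 1}{-316 - 64} = \frac{\frac{1}{2} \cdot 2 \left(-11 + 4\right) + 1}{-380} = \left(\frac{1}{2} \cdot 2 \left(-7\right) + 1\right) \left(- \frac{1}{380}\right) = \left(-7 + 1\right) \left(- \frac{1}{380}\right) = \left(-6\right) \left(- \frac{1}{380}\right) = \frac{3}{190}$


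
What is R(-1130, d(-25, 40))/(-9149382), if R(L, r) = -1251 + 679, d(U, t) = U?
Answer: 26/415881 ≈ 6.2518e-5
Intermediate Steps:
R(L, r) = -572
R(-1130, d(-25, 40))/(-9149382) = -572/(-9149382) = -572*(-1/9149382) = 26/415881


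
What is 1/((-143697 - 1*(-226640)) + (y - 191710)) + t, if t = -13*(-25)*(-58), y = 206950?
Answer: -1850749549/98183 ≈ -18850.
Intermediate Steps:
t = -18850 (t = 325*(-58) = -18850)
1/((-143697 - 1*(-226640)) + (y - 191710)) + t = 1/((-143697 - 1*(-226640)) + (206950 - 191710)) - 18850 = 1/((-143697 + 226640) + 15240) - 18850 = 1/(82943 + 15240) - 18850 = 1/98183 - 18850 = -1850749549/98183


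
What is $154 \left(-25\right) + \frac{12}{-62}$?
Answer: $- \frac{119356}{31} \approx -3850.2$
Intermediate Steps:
$154 \left(-25\right) + \frac{12}{-62} = -3850 + 12 \left(- \frac{1}{62}\right) = -3850 - \frac{6}{31} = - \frac{119356}{31}$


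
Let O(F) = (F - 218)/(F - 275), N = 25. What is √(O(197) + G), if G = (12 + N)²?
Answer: √925626/26 ≈ 37.004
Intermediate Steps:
O(F) = (-218 + F)/(-275 + F)
G = 1369 (G = (12 + 25)² = 37² = 1369)
√(O(197) + G) = √((-218 + 197)/(-275 + 197) + 1369) = √(-21/(-78) + 1369) = √(-1/78*(-21) + 1369) = √(7/26 + 1369) = √(35601/26) = √925626/26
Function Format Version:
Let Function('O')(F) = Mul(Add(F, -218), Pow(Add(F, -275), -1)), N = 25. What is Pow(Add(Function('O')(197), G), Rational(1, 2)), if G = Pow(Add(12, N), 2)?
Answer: Mul(Rational(1, 26), Pow(925626, Rational(1, 2))) ≈ 37.004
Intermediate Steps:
Function('O')(F) = Mul(Pow(Add(-275, F), -1), Add(-218, F)) (Function('O')(F) = Mul(Add(-218, F), Pow(Add(-275, F), -1)) = Mul(Pow(Add(-275, F), -1), Add(-218, F)))
G = 1369 (G = Pow(Add(12, 25), 2) = Pow(37, 2) = 1369)
Pow(Add(Function('O')(197), G), Rational(1, 2)) = Pow(Add(Mul(Pow(Add(-275, 197), -1), Add(-218, 197)), 1369), Rational(1, 2)) = Pow(Add(Mul(Pow(-78, -1), -21), 1369), Rational(1, 2)) = Pow(Add(Mul(Rational(-1, 78), -21), 1369), Rational(1, 2)) = Pow(Add(Rational(7, 26), 1369), Rational(1, 2)) = Pow(Rational(35601, 26), Rational(1, 2)) = Mul(Rational(1, 26), Pow(925626, Rational(1, 2)))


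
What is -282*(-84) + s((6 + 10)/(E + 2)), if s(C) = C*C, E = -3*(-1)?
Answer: 592456/25 ≈ 23698.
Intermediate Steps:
E = 3
s(C) = C²
-282*(-84) + s((6 + 10)/(E + 2)) = -282*(-84) + ((6 + 10)/(3 + 2))² = 23688 + (16/5)² = 23688 + 256/25 = 592456/25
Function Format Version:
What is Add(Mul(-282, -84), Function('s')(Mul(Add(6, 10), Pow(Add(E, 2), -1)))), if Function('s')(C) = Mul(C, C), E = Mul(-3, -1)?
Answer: Rational(592456, 25) ≈ 23698.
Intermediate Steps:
E = 3
Function('s')(C) = Pow(C, 2)
Add(Mul(-282, -84), Function('s')(Mul(Add(6, 10), Pow(Add(E, 2), -1)))) = Add(Mul(-282, -84), Pow(Mul(Add(6, 10), Pow(Add(3, 2), -1)), 2)) = Add(23688, Pow(Mul(16, Pow(5, -1)), 2)) = Add(23688, Pow(Mul(16, Rational(1, 5)), 2)) = Add(23688, Pow(Rational(16, 5), 2)) = Add(23688, Rational(256, 25)) = Rational(592456, 25)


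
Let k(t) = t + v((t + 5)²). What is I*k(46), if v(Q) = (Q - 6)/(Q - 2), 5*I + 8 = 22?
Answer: 1710086/12995 ≈ 131.60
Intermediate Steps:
I = 14/5 (I = -8/5 + (⅕)*22 = -8/5 + 22/5 = 14/5 ≈ 2.8000)
v(Q) = (-6 + Q)/(-2 + Q)
k(t) = t + (-6 + (5 + t)²)/(-2 + (5 + t)²) (k(t) = t + (-6 + (t + 5)²)/(-2 + (t + 5)²) = t + (-6 + (5 + t)²)/(-2 + (5 + t)²))
I*k(46) = 14*((-6 + (5 + 46)² + 46*(-2 + (5 + 46)²))/(-2 + (5 + 46)²))/5 = 14*((-6 + 51² + 46*(-2 + 51²))/(-2 + 51²))/5 = 14*((-6 + 2601 + 46*(-2 + 2601))/(-2 + 2601))/5 = 14*((-6 + 2601 + 46*2599)/2599)/5 = 14*((-6 + 2601 + 119554)/2599)/5 = 14*((1/2599)*122149)/5 = (14/5)*(122149/2599) = 1710086/12995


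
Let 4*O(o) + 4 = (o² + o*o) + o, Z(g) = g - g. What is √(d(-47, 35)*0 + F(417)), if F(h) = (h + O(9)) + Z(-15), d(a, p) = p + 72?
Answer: √1835/2 ≈ 21.418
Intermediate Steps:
Z(g) = 0
d(a, p) = 72 + p
O(o) = -1 + o²/2 + o/4 (O(o) = -1 + ((o² + o*o) + o)/4 = -1 + ((o² + o²) + o)/4 = -1 + (2*o² + o)/4 = -1 + (o + 2*o²)/4 = -1 + (o²/2 + o/4) = -1 + o²/2 + o/4)
F(h) = 167/4 + h (F(h) = (h + (-1 + (½)*9² + (¼)*9)) + 0 = (h + (-1 + (½)*81 + 9/4)) + 0 = (h + (-1 + 81/2 + 9/4)) + 0 = (h + 167/4) + 0 = (167/4 + h) + 0 = 167/4 + h)
√(d(-47, 35)*0 + F(417)) = √((72 + 35)*0 + (167/4 + 417)) = √(107*0 + 1835/4) = √(0 + 1835/4) = √(1835/4) = √1835/2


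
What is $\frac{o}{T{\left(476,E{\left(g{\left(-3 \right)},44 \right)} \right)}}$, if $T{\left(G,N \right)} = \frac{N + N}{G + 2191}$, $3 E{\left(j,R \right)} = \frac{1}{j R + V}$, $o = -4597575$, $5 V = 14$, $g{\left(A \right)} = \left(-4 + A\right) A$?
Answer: $-17046260556255$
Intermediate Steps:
$g{\left(A \right)} = A \left(-4 + A\right)$
$V = \frac{14}{5}$ ($V = \frac{1}{5} \cdot 14 = \frac{14}{5} \approx 2.8$)
$E{\left(j,R \right)} = \frac{1}{3 \left(\frac{14}{5} + R j\right)}$ ($E{\left(j,R \right)} = \frac{1}{3 \left(j R + \frac{14}{5}\right)} = \frac{1}{3 \left(R j + \frac{14}{5}\right)} = \frac{1}{3 \left(\frac{14}{5} + R j\right)}$)
$T{\left(G,N \right)} = \frac{2 N}{2191 + G}$
$\frac{o}{T{\left(476,E{\left(g{\left(-3 \right)},44 \right)} \right)}} = - \frac{4597575}{2 \frac{5}{3 \left(14 + 5 \cdot 44 \left(- 3 \left(-4 - 3\right)\right)\right)} \frac{1}{2191 + 476}} = - \frac{4597575}{2 \frac{5}{3 \left(14 + 5 \cdot 44 \left(\left(-3\right) \left(-7\right)\right)\right)} \frac{1}{2667}} = - \frac{4597575}{2 \frac{5}{3 \left(14 + 5 \cdot 44 \cdot 21\right)} \frac{1}{2667}} = - \frac{4597575}{2 \frac{5}{3 \left(14 + 4620\right)} \frac{1}{2667}} = - \frac{4597575}{2 \frac{5}{3 \cdot 4634} \cdot \frac{1}{2667}} = - \frac{4597575}{2 \cdot \frac{5}{3} \cdot \frac{1}{4634} \cdot \frac{1}{2667}} = - \frac{4597575}{2 \cdot \frac{5}{13902} \cdot \frac{1}{2667}} = - \frac{4597575}{\frac{5}{18538317}} = \left(-4597575\right) \frac{18538317}{5} = -17046260556255$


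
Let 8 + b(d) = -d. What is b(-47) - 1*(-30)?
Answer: 69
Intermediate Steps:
b(d) = -8 - d
b(-47) - 1*(-30) = (-8 - 1*(-47)) - 1*(-30) = (-8 + 47) + 30 = 39 + 30 = 69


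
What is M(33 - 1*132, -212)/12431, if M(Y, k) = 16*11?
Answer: 176/12431 ≈ 0.014158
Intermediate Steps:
M(Y, k) = 176
M(33 - 1*132, -212)/12431 = 176/12431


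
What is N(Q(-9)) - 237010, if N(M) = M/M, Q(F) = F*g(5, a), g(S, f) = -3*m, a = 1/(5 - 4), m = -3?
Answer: -237009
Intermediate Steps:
a = 1 (a = 1/1 = 1)
g(S, f) = 9 (g(S, f) = -3*(-3) = 9)
Q(F) = 9*F (Q(F) = F*9 = 9*F)
N(M) = 1
N(Q(-9)) - 237010 = 1 - 237010 = -237009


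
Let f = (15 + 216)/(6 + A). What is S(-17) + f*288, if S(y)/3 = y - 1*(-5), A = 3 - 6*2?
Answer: -22212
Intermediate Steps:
A = -9 (A = 3 - 12 = -9)
S(y) = 15 + 3*y (S(y) = 3*(y - 1*(-5)) = 3*(y + 5) = 3*(5 + y) = 15 + 3*y)
f = -77 (f = (15 + 216)/(6 - 9) = 231/(-3) = 231*(-⅓) = -77)
S(-17) + f*288 = (15 + 3*(-17)) - 77*288 = (15 - 51) - 22176 = -36 - 22176 = -22212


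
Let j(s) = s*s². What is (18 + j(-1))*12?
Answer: 204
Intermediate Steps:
j(s) = s³
(18 + j(-1))*12 = (18 + (-1)³)*12 = (18 - 1)*12 = 17*12 = 204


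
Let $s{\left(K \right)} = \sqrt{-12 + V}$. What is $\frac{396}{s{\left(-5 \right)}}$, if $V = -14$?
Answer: $- \frac{198 i \sqrt{26}}{13} \approx - 77.662 i$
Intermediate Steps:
$s{\left(K \right)} = i \sqrt{26}$ ($s{\left(K \right)} = \sqrt{-12 - 14} = \sqrt{-26} = i \sqrt{26}$)
$\frac{396}{s{\left(-5 \right)}} = \frac{396}{i \sqrt{26}} = 396 \left(- \frac{i \sqrt{26}}{26}\right) = - \frac{198 i \sqrt{26}}{13}$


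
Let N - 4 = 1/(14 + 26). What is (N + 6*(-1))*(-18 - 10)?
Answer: 553/10 ≈ 55.300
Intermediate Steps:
N = 161/40 (N = 4 + 1/(14 + 26) = 4 + 1/40 = 161/40 ≈ 4.0250)
(N + 6*(-1))*(-18 - 10) = (161/40 + 6*(-1))*(-18 - 10) = (161/40 - 6)*(-28) = -79/40*(-28) = 553/10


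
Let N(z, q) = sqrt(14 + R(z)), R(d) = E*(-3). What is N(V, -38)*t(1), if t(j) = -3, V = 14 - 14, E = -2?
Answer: -6*sqrt(5) ≈ -13.416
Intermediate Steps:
R(d) = 6 (R(d) = -2*(-3) = 6)
V = 0
N(z, q) = 2*sqrt(5) (N(z, q) = sqrt(14 + 6) = sqrt(20) = 2*sqrt(5))
N(V, -38)*t(1) = (2*sqrt(5))*(-3) = -6*sqrt(5)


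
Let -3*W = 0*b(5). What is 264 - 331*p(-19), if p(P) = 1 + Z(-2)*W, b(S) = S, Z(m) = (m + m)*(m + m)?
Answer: -67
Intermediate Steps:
Z(m) = 4*m² (Z(m) = (2*m)*(2*m) = 4*m²)
W = 0 (W = -0*5 = -⅓*0 = 0)
p(P) = 1 (p(P) = 1 + (4*(-2)²)*0 = 1 + (4*4)*0 = 1 + 16*0 = 1 + 0 = 1)
264 - 331*p(-19) = 264 - 331*1 = 264 - 331 = -67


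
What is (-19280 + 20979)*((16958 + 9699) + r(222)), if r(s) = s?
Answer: 45667421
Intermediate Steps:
(-19280 + 20979)*((16958 + 9699) + r(222)) = (-19280 + 20979)*((16958 + 9699) + 222) = 1699*(26657 + 222) = 1699*26879 = 45667421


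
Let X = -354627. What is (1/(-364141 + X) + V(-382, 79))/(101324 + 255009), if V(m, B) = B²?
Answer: 4485831087/256120757744 ≈ 0.017515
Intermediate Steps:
(1/(-364141 + X) + V(-382, 79))/(101324 + 255009) = (1/(-364141 - 354627) + 79²)/(101324 + 255009) = (1/(-718768) + 6241)/356333 = (-1/718768 + 6241)*(1/356333) = (4485831087/718768)*(1/356333) = 4485831087/256120757744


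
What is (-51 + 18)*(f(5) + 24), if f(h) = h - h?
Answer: -792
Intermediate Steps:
f(h) = 0
(-51 + 18)*(f(5) + 24) = (-51 + 18)*(0 + 24) = -33*24 = -792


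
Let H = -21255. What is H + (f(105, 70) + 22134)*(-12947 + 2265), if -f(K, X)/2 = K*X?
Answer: -79431243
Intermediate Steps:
f(K, X) = -2*K*X
H + (f(105, 70) + 22134)*(-12947 + 2265) = -21255 + (-2*105*70 + 22134)*(-12947 + 2265) = -21255 + (-14700 + 22134)*(-10682) = -21255 + 7434*(-10682) = -21255 - 79409988 = -79431243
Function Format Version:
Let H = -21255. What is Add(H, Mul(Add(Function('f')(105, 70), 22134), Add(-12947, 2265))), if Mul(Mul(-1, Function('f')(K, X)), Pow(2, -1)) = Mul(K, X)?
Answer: -79431243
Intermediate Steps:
Function('f')(K, X) = Mul(-2, K, X) (Function('f')(K, X) = Mul(-2, Mul(K, X)) = Mul(-2, K, X))
Add(H, Mul(Add(Function('f')(105, 70), 22134), Add(-12947, 2265))) = Add(-21255, Mul(Add(Mul(-2, 105, 70), 22134), Add(-12947, 2265))) = Add(-21255, Mul(Add(-14700, 22134), -10682)) = Add(-21255, Mul(7434, -10682)) = Add(-21255, -79409988) = -79431243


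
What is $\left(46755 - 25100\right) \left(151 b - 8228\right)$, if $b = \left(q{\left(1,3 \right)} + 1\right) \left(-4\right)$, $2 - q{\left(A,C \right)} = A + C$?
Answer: $-165097720$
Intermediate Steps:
$q{\left(A,C \right)} = 2 - A - C$ ($q{\left(A,C \right)} = 2 - \left(A + C\right) = 2 - A - C$)
$b = 4$ ($b = \left(\left(2 - 1 - 3\right) + 1\right) \left(-4\right) = \left(-2 + 1\right) \left(-4\right) = \left(-1\right) \left(-4\right) = 4$)
$\left(46755 - 25100\right) \left(151 b - 8228\right) = \left(46755 - 25100\right) \left(151 \cdot 4 - 8228\right) = 21655 \left(604 - 8228\right) = 21655 \left(-7624\right) = -165097720$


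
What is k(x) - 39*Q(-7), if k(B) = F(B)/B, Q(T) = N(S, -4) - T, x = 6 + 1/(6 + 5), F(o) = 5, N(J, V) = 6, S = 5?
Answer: -33914/67 ≈ -506.18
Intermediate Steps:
x = 67/11 (x = 6 + 1/11 = 67/11 ≈ 6.0909)
Q(T) = 6 - T
k(B) = 5/B
k(x) - 39*Q(-7) = 5/(67/11) - 39*(6 - 1*(-7)) = 5*(11/67) - 39*(6 + 7) = 55/67 - 39*13 = 55/67 - 507 = -33914/67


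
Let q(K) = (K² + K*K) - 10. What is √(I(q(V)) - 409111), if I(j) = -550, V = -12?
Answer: I*√409661 ≈ 640.05*I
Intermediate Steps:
q(K) = -10 + 2*K² (q(K) = (K² + K²) - 10 = 2*K² - 10 = -10 + 2*K²)
√(I(q(V)) - 409111) = √(-550 - 409111) = √(-409661) = I*√409661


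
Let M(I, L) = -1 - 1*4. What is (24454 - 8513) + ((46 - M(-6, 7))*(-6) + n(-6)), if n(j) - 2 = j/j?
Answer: 15638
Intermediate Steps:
n(j) = 3 (n(j) = 2 + j/j = 2 + 1 = 3)
M(I, L) = -5 (M(I, L) = -1 - 4 = -5)
(24454 - 8513) + ((46 - M(-6, 7))*(-6) + n(-6)) = (24454 - 8513) + ((46 - 1*(-5))*(-6) + 3) = 15941 + ((46 + 5)*(-6) + 3) = 15941 + (51*(-6) + 3) = 15941 + (-306 + 3) = 15941 - 303 = 15638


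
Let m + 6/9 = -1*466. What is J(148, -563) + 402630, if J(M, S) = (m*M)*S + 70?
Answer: 117861700/3 ≈ 3.9287e+7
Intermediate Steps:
m = -1400/3 (m = -⅔ - 1*466 = -⅔ - 466 = -1400/3 ≈ -466.67)
J(M, S) = 70 - 1400*M*S/3 (J(M, S) = (-1400*M/3)*S + 70 = -1400*M*S/3 + 70 = 70 - 1400*M*S/3)
J(148, -563) + 402630 = (70 - 1400/3*148*(-563)) + 402630 = (70 + 116653600/3) + 402630 = 116653810/3 + 402630 = 117861700/3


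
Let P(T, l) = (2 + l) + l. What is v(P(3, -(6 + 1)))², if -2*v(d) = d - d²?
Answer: 6084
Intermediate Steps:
P(T, l) = 2 + 2*l
v(d) = d²/2 - d/2 (v(d) = -(d - d²)/2 = d²/2 - d/2)
v(P(3, -(6 + 1)))² = ((2 + 2*(-(6 + 1)))*(-1 + (2 + 2*(-(6 + 1))))/2)² = ((2 + 2*(-1*7))*(-1 + (2 + 2*(-1*7)))/2)² = ((2 + 2*(-7))*(-1 + (2 + 2*(-7)))/2)² = ((2 - 14)*(-1 + (2 - 14))/2)² = ((½)*(-12)*(-1 - 12))² = ((½)*(-12)*(-13))² = 78² = 6084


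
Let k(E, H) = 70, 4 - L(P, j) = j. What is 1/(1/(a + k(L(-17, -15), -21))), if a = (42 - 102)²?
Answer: 3670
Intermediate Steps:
L(P, j) = 4 - j
a = 3600 (a = (-60)² = 3600)
1/(1/(a + k(L(-17, -15), -21))) = 1/(1/(3600 + 70)) = 1/(1/3670) = 3670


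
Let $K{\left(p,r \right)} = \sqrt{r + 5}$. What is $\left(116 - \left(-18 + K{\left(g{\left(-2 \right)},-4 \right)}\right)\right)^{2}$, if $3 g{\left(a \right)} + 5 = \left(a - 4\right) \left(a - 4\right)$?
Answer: $17689$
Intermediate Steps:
$g{\left(a \right)} = - \frac{5}{3} + \frac{\left(-4 + a\right)^{2}}{3}$ ($g{\left(a \right)} = - \frac{5}{3} + \frac{\left(a - 4\right) \left(a - 4\right)}{3} = - \frac{5}{3} + \frac{\left(-4 + a\right) \left(-4 + a\right)}{3} = - \frac{5}{3} + \frac{\left(-4 + a\right)^{2}}{3}$)
$K{\left(p,r \right)} = \sqrt{5 + r}$
$\left(116 - \left(-18 + K{\left(g{\left(-2 \right)},-4 \right)}\right)\right)^{2} = \left(116 + \left(18 - \sqrt{5 - 4}\right)\right)^{2} = \left(116 + \left(18 - \sqrt{1}\right)\right)^{2} = \left(116 + \left(18 - 1\right)\right)^{2} = \left(116 + 17\right)^{2} = 133^{2} = 17689$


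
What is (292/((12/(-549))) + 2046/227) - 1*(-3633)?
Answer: -2205756/227 ≈ -9717.0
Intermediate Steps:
(292/((12/(-549))) + 2046/227) - 1*(-3633) = (292/((12*(-1/549))) + 2046*(1/227)) + 3633 = (292/(-4/183) + 2046/227) + 3633 = (292*(-183/4) + 2046/227) + 3633 = (-13359 + 2046/227) + 3633 = -3030447/227 + 3633 = -2205756/227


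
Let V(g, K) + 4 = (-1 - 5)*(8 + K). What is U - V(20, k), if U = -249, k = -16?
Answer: -293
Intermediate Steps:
V(g, K) = -52 - 6*K (V(g, K) = -4 + (-1 - 5)*(8 + K) = -4 - 6*(8 + K) = -4 + (-48 - 6*K) = -52 - 6*K)
U - V(20, k) = -249 - (-52 - 6*(-16)) = -249 - (-52 + 96) = -249 - 1*44 = -249 - 44 = -293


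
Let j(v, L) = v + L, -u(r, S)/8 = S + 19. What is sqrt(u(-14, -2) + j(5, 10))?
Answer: 11*I ≈ 11.0*I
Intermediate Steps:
u(r, S) = -152 - 8*S (u(r, S) = -8*(S + 19) = -8*(19 + S) = -152 - 8*S)
j(v, L) = L + v
sqrt(u(-14, -2) + j(5, 10)) = sqrt((-152 - 8*(-2)) + (10 + 5)) = sqrt((-152 + 16) + 15) = sqrt(-136 + 15) = sqrt(-121) = 11*I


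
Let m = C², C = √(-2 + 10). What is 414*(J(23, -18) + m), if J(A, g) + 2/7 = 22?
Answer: 86112/7 ≈ 12302.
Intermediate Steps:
C = 2*√2 (C = √8 = 2*√2 ≈ 2.8284)
J(A, g) = 152/7 (J(A, g) = -2/7 + 22 = 152/7)
m = 8 (m = (2*√2)² = 8)
414*(J(23, -18) + m) = 414*(152/7 + 8) = 414*(208/7) = 86112/7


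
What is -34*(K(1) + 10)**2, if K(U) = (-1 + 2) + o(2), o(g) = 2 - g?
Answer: -4114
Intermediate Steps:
K(U) = 1 (K(U) = (-1 + 2) + (2 - 1*2) = 1 + (2 - 2) = 1 + 0 = 1)
-34*(K(1) + 10)**2 = -34*(1 + 10)**2 = -34*11**2 = -34*121 = -4114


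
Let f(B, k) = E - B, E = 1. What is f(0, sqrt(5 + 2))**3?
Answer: 1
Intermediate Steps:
f(B, k) = 1 - B
f(0, sqrt(5 + 2))**3 = (1 - 1*0)**3 = (1 + 0)**3 = 1**3 = 1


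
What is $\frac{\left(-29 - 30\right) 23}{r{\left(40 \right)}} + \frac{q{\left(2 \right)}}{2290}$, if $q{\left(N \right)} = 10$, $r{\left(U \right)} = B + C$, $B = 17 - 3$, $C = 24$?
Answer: $- \frac{310715}{8702} \approx -35.706$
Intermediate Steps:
$B = 14$
$r{\left(U \right)} = 38$ ($r{\left(U \right)} = 14 + 24 = 38$)
$\frac{\left(-29 - 30\right) 23}{r{\left(40 \right)}} + \frac{q{\left(2 \right)}}{2290} = \frac{\left(-29 - 30\right) 23}{38} + \frac{10}{2290} = \left(-59\right) 23 \cdot \frac{1}{38} + 10 \cdot \frac{1}{2290} = \left(-1357\right) \frac{1}{38} + \frac{1}{229} = - \frac{1357}{38} + \frac{1}{229} = - \frac{310715}{8702}$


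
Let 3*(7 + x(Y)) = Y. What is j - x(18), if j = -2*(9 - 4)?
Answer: -9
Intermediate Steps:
x(Y) = -7 + Y/3
j = -10 (j = -2*5 = -10)
j - x(18) = -10 - (-7 + (1/3)*18) = -10 - (-7 + 6) = -10 - 1*(-1) = -10 + 1 = -9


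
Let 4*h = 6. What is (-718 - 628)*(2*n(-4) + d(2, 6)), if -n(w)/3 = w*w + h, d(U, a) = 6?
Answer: 133254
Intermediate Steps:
h = 3/2 (h = (¼)*6 = 3/2 ≈ 1.5000)
n(w) = -9/2 - 3*w² (n(w) = -3*(w*w + 3/2) = -3*(w² + 3/2) = -3*(3/2 + w²) = -9/2 - 3*w²)
(-718 - 628)*(2*n(-4) + d(2, 6)) = (-718 - 628)*(2*(-9/2 - 3*(-4)²) + 6) = -1346*(2*(-9/2 - 3*16) + 6) = -1346*(2*(-9/2 - 48) + 6) = -1346*(2*(-105/2) + 6) = -1346*(-105 + 6) = -1346*(-99) = 133254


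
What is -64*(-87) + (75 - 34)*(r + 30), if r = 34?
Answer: 8192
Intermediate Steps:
-64*(-87) + (75 - 34)*(r + 30) = -64*(-87) + (75 - 34)*(34 + 30) = 5568 + 41*64 = 5568 + 2624 = 8192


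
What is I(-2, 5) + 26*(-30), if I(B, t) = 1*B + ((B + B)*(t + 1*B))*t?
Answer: -842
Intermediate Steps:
I(B, t) = B + 2*B*t*(B + t) (I(B, t) = B + ((2*B)*(t + B))*t = B + ((2*B)*(B + t))*t = B + (2*B*(B + t))*t = B + 2*B*t*(B + t))
I(-2, 5) + 26*(-30) = -2*(1 + 2*5² + 2*(-2)*5) + 26*(-30) = -2*(1 + 2*25 - 20) - 780 = -2*(1 + 50 - 20) - 780 = -2*31 - 780 = -62 - 780 = -842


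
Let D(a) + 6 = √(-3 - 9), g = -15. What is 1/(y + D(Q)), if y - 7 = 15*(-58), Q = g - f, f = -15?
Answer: -869/755173 - 2*I*√3/755173 ≈ -0.0011507 - 4.5872e-6*I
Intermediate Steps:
Q = 0 (Q = -15 - 1*(-15) = -15 + 15 = 0)
y = -863 (y = 7 + 15*(-58) = 7 - 870 = -863)
D(a) = -6 + 2*I*√3 (D(a) = -6 + √(-3 - 9) = -6 + √(-12) = -6 + 2*I*√3)
1/(y + D(Q)) = 1/(-863 + (-6 + 2*I*√3)) = 1/(-869 + 2*I*√3)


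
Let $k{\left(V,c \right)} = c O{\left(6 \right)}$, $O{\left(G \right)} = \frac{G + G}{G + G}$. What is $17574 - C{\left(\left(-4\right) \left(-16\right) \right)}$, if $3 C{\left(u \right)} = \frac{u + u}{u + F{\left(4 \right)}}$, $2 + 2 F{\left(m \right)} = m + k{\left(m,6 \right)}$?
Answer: $\frac{896242}{51} \approx 17573.0$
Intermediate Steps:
$O{\left(G \right)} = 1$ ($O{\left(G \right)} = \frac{2 G}{2 G} = 2 G \frac{1}{2 G} = 1$)
$k{\left(V,c \right)} = c$ ($k{\left(V,c \right)} = c 1 = c$)
$F{\left(m \right)} = 2 + \frac{m}{2}$ ($F{\left(m \right)} = -1 + \frac{m + 6}{2} = -1 + \frac{6 + m}{2} = -1 + \left(3 + \frac{m}{2}\right) = 2 + \frac{m}{2}$)
$C{\left(u \right)} = \frac{2 u}{3 \left(4 + u\right)}$ ($C{\left(u \right)} = \frac{\left(u + u\right) \frac{1}{u + \left(2 + \frac{1}{2} \cdot 4\right)}}{3} = \frac{2 u \frac{1}{u + \left(2 + 2\right)}}{3} = \frac{2 u \frac{1}{u + 4}}{3} = \frac{2 u \frac{1}{4 + u}}{3} = \frac{2 u}{3 \left(4 + u\right)}$)
$17574 - C{\left(\left(-4\right) \left(-16\right) \right)} = 17574 - \frac{2 \left(\left(-4\right) \left(-16\right)\right)}{3 \left(4 - -64\right)} = 17574 - \frac{2}{3} \cdot 64 \frac{1}{4 + 64} = 17574 - \frac{2}{3} \cdot 64 \cdot \frac{1}{68} = 17574 - \frac{32}{51} = \frac{896242}{51}$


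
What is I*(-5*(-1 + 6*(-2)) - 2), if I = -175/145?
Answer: -2205/29 ≈ -76.034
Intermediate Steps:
I = -35/29 (I = -175*1/145 = -35/29 ≈ -1.2069)
I*(-5*(-1 + 6*(-2)) - 2) = -35*(-5*(-1 + 6*(-2)) - 2)/29 = -35*(-5*(-1 - 12) - 2)/29 = -35*(-5*(-13) - 2)/29 = -35*(65 - 2)/29 = -35/29*63 = -2205/29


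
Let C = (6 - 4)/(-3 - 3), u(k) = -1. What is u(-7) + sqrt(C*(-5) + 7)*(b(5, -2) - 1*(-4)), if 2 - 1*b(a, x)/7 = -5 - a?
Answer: -1 + 88*sqrt(78)/3 ≈ 258.06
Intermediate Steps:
C = -1/3 (C = 2/(-6) = 2*(-1/6) = -1/3 ≈ -0.33333)
b(a, x) = 49 + 7*a (b(a, x) = 14 - 7*(-5 - a) = 14 + (35 + 7*a) = 49 + 7*a)
u(-7) + sqrt(C*(-5) + 7)*(b(5, -2) - 1*(-4)) = -1 + sqrt(-1/3*(-5) + 7)*((49 + 7*5) - 1*(-4)) = -1 + sqrt(5/3 + 7)*((49 + 35) + 4) = -1 + sqrt(26/3)*(84 + 4) = -1 + (sqrt(78)/3)*88 = -1 + 88*sqrt(78)/3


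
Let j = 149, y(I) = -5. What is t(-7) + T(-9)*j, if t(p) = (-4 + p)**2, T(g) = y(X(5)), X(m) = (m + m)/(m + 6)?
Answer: -624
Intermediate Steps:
X(m) = 2*m/(6 + m) (X(m) = (2*m)/(6 + m) = 2*m/(6 + m))
T(g) = -5
t(-7) + T(-9)*j = (-4 - 7)**2 - 5*149 = (-11)**2 - 745 = 121 - 745 = -624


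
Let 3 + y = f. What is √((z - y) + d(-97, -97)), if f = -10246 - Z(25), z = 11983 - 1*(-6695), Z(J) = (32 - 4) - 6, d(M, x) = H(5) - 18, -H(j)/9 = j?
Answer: √28886 ≈ 169.96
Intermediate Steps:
H(j) = -9*j
d(M, x) = -63 (d(M, x) = -9*5 - 18 = -45 - 18 = -63)
Z(J) = 22 (Z(J) = 28 - 6 = 22)
z = 18678 (z = 11983 + 6695 = 18678)
f = -10268 (f = -10246 - 1*22 = -10246 - 22 = -10268)
y = -10271 (y = -3 - 10268 = -10271)
√((z - y) + d(-97, -97)) = √((18678 - 1*(-10271)) - 63) = √((18678 + 10271) - 63) = √(28949 - 63) = √28886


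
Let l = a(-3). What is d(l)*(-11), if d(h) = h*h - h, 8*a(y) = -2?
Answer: -55/16 ≈ -3.4375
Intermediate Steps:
a(y) = -¼ (a(y) = (⅛)*(-2) = -¼)
l = -¼ ≈ -0.25000
d(h) = h² - h
d(l)*(-11) = -(-1 - ¼)/4*(-11) = -¼*(-5/4)*(-11) = (5/16)*(-11) = -55/16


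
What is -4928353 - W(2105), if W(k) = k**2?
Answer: -9359378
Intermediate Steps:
-4928353 - W(2105) = -4928353 - 1*2105**2 = -4928353 - 1*4431025 = -4928353 - 4431025 = -9359378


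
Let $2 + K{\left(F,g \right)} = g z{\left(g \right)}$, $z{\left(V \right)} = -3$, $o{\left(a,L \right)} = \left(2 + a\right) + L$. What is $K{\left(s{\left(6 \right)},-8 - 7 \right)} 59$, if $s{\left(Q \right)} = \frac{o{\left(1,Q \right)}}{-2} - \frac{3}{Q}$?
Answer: $2537$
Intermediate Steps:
$o{\left(a,L \right)} = 2 + L + a$
$s{\left(Q \right)} = - \frac{3}{2} - \frac{3}{Q} - \frac{Q}{2}$ ($s{\left(Q \right)} = \frac{2 + Q + 1}{-2} - \frac{3}{Q} = \left(3 + Q\right) \left(- \frac{1}{2}\right) - \frac{3}{Q} = \left(- \frac{3}{2} - \frac{Q}{2}\right) - \frac{3}{Q} = - \frac{3}{2} - \frac{3}{Q} - \frac{Q}{2}$)
$K{\left(F,g \right)} = -2 - 3 g$ ($K{\left(F,g \right)} = -2 + g \left(-3\right) = -2 - 3 g$)
$K{\left(s{\left(6 \right)},-8 - 7 \right)} 59 = \left(-2 - 3 \left(-8 - 7\right)\right) 59 = \left(-2 - -45\right) 59 = \left(-2 + 45\right) 59 = 43 \cdot 59 = 2537$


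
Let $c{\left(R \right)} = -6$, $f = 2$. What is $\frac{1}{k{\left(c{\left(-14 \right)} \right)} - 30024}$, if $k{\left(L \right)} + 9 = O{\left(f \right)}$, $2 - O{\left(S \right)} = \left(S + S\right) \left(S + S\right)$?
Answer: $- \frac{1}{30047} \approx -3.3281 \cdot 10^{-5}$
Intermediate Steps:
$O{\left(S \right)} = 2 - 4 S^{2}$ ($O{\left(S \right)} = 2 - \left(S + S\right) \left(S + S\right) = 2 - 2 S 2 S = 2 - 4 S^{2}$)
$k{\left(L \right)} = -23$ ($k{\left(L \right)} = -9 + \left(2 - 4 \cdot 2^{2}\right) = -9 + \left(2 - 16\right) = -9 - 14 = -23$)
$\frac{1}{k{\left(c{\left(-14 \right)} \right)} - 30024} = \frac{1}{-23 - 30024} = \frac{1}{-30047} = - \frac{1}{30047}$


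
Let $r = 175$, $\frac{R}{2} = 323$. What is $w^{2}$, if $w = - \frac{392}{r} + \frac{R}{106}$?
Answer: $\frac{26081449}{1755625} \approx 14.856$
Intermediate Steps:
$R = 646$ ($R = 2 \cdot 323 = 646$)
$w = \frac{5107}{1325}$ ($w = - \frac{392}{175} + \frac{646}{106} = \left(-392\right) \frac{1}{175} + 646 \cdot \frac{1}{106} = - \frac{56}{25} + \frac{323}{53} = \frac{5107}{1325} \approx 3.8543$)
$w^{2} = \left(\frac{5107}{1325}\right)^{2} = \frac{26081449}{1755625}$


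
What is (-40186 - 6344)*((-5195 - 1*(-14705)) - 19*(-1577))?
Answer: -1836678690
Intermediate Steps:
(-40186 - 6344)*((-5195 - 1*(-14705)) - 19*(-1577)) = -46530*((-5195 + 14705) + 29963) = -46530*(9510 + 29963) = -46530*39473 = -1836678690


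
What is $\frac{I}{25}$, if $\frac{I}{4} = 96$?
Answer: $\frac{384}{25} \approx 15.36$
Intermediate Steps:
$I = 384$ ($I = 4 \cdot 96 = 384$)
$\frac{I}{25} = \frac{1}{25} \cdot 384 = \frac{384}{25}$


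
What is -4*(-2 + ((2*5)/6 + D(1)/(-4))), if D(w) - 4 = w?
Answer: 19/3 ≈ 6.3333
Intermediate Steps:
D(w) = 4 + w
-4*(-2 + ((2*5)/6 + D(1)/(-4))) = -4*(-2 + ((2*5)/6 + (4 + 1)/(-4))) = -4*(-2 + (10*(1/6) + 5*(-1/4))) = -4*(-2 + (5/3 - 5/4)) = -4*(-2 + 5/12) = -4*(-19/12) = 19/3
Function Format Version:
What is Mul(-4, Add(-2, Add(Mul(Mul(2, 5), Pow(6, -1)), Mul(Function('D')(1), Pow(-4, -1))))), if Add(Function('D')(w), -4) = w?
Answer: Rational(19, 3) ≈ 6.3333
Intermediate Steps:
Function('D')(w) = Add(4, w)
Mul(-4, Add(-2, Add(Mul(Mul(2, 5), Pow(6, -1)), Mul(Function('D')(1), Pow(-4, -1))))) = Mul(-4, Add(-2, Add(Mul(Mul(2, 5), Pow(6, -1)), Mul(Add(4, 1), Pow(-4, -1))))) = Mul(-4, Add(-2, Add(Mul(10, Rational(1, 6)), Mul(5, Rational(-1, 4))))) = Mul(-4, Add(-2, Add(Rational(5, 3), Rational(-5, 4)))) = Mul(-4, Add(-2, Rational(5, 12))) = Mul(-4, Rational(-19, 12)) = Rational(19, 3)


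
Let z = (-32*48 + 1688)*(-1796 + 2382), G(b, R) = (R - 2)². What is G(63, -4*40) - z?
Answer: -62828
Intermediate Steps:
G(b, R) = (-2 + R)²
z = 89072 (z = (-1536 + 1688)*586 = 152*586 = 89072)
G(63, -4*40) - z = (-2 - 4*40)² - 1*89072 = (-2 - 160)² - 89072 = (-162)² - 89072 = 26244 - 89072 = -62828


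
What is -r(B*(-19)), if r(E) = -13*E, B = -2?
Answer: 494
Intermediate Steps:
-r(B*(-19)) = -(-13)*(-2*(-19)) = -(-13)*38 = -1*(-494) = 494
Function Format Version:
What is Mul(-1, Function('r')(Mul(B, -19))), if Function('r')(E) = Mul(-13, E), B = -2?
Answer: 494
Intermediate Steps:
Mul(-1, Function('r')(Mul(B, -19))) = Mul(-1, Mul(-13, Mul(-2, -19))) = Mul(-1, Mul(-13, 38)) = Mul(-1, -494) = 494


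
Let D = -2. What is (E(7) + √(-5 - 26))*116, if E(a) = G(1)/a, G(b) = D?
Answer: -232/7 + 116*I*√31 ≈ -33.143 + 645.86*I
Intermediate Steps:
G(b) = -2
E(a) = -2/a
(E(7) + √(-5 - 26))*116 = (-2/7 + √(-5 - 26))*116 = (-2*⅐ + √(-31))*116 = (-2/7 + I*√31)*116 = -232/7 + 116*I*√31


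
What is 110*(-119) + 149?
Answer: -12941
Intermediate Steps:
110*(-119) + 149 = -13090 + 149 = -12941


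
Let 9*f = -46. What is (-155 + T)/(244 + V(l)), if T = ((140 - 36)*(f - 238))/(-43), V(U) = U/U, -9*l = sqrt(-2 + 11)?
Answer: 167567/94815 ≈ 1.7673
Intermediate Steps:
f = -46/9 (f = (1/9)*(-46) = -46/9 ≈ -5.1111)
l = -1/3 (l = -sqrt(-2 + 11)/9 = -sqrt(9)/9 = -1/9*3 = -1/3 ≈ -0.33333)
V(U) = 1
T = 227552/387 (T = ((140 - 36)*(-46/9 - 238))/(-43) = (104*(-2188/9))*(-1/43) = -227552/9*(-1/43) = 227552/387 ≈ 587.99)
(-155 + T)/(244 + V(l)) = (-155 + 227552/387)/(244 + 1) = (167567/387)/245 = (167567/387)*(1/245) = 167567/94815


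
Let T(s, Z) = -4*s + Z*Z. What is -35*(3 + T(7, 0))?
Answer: 875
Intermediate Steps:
T(s, Z) = Z² - 4*s (T(s, Z) = -4*s + Z² = Z² - 4*s)
-35*(3 + T(7, 0)) = -35*(3 + (0² - 4*7)) = -35*(3 + (0 - 28)) = -35*(3 - 28) = -35*(-25) = 875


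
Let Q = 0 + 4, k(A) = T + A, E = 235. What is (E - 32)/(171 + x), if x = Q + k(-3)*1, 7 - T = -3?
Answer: 29/26 ≈ 1.1154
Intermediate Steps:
T = 10 (T = 7 - 1*(-3) = 7 + 3 = 10)
k(A) = 10 + A
Q = 4
x = 11 (x = 4 + (10 - 3)*1 = 4 + 7*1 = 4 + 7 = 11)
(E - 32)/(171 + x) = (235 - 32)/(171 + 11) = 203/182 = 203*(1/182) = 29/26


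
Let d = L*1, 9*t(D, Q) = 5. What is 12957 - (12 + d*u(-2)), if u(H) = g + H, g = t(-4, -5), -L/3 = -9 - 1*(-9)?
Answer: 12945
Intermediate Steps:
L = 0 (L = -3*(-9 - 1*(-9)) = -3*(-9 + 9) = -3*0 = 0)
t(D, Q) = 5/9 (t(D, Q) = (1/9)*5 = 5/9)
g = 5/9 ≈ 0.55556
d = 0 (d = 0*1 = 0)
u(H) = 5/9 + H
12957 - (12 + d*u(-2)) = 12957 - (12 + 0*(5/9 - 2)) = 12957 - (12 + 0*(-13/9)) = 12957 - (12 + 0) = 12957 - 1*12 = 12957 - 12 = 12945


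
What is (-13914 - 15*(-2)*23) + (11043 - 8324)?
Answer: -10505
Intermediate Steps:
(-13914 - 15*(-2)*23) + (11043 - 8324) = (-13914 + 30*23) + 2719 = (-13914 + 690) + 2719 = -13224 + 2719 = -10505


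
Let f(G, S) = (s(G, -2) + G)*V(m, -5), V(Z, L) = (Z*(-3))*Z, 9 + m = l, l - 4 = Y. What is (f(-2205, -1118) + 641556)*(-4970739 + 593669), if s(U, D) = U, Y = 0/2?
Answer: -4255851423420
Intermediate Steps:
Y = 0 (Y = 0*(½) = 0)
l = 4 (l = 4 + 0 = 4)
m = -5 (m = -9 + 4 = -5)
V(Z, L) = -3*Z² (V(Z, L) = (-3*Z)*Z = -3*Z²)
f(G, S) = -150*G (f(G, S) = (G + G)*(-3*(-5)²) = (2*G)*(-3*25) = (2*G)*(-75) = -150*G)
(f(-2205, -1118) + 641556)*(-4970739 + 593669) = (-150*(-2205) + 641556)*(-4970739 + 593669) = (330750 + 641556)*(-4377070) = 972306*(-4377070) = -4255851423420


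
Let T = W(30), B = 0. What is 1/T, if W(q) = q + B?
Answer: 1/30 ≈ 0.033333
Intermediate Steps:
W(q) = q (W(q) = q + 0 = q)
T = 30
1/T = 1/30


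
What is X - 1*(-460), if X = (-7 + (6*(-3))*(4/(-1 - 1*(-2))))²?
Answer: 6701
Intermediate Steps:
X = 6241 (X = (-7 - 72/(-1 + 2))² = (-7 - 72/1)² = (-7 - 72)² = (-79)² = 6241)
X - 1*(-460) = 6241 - 1*(-460) = 6241 + 460 = 6701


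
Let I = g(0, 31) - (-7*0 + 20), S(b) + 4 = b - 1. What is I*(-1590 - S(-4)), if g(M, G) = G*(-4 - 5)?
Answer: 472719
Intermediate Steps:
S(b) = -5 + b (S(b) = -4 + (b - 1) = -4 + (-1 + b) = -5 + b)
g(M, G) = -9*G (g(M, G) = G*(-9) = -9*G)
I = -299 (I = -9*31 - (-7*0 + 20) = -279 - (0 + 20) = -279 - 1*20 = -279 - 20 = -299)
I*(-1590 - S(-4)) = -299*(-1590 - (-5 - 4)) = -299*(-1590 - 1*(-9)) = -299*(-1590 + 9) = -299*(-1581) = 472719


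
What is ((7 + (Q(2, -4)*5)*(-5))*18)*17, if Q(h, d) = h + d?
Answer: 17442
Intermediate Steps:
Q(h, d) = d + h
((7 + (Q(2, -4)*5)*(-5))*18)*17 = ((7 + ((-4 + 2)*5)*(-5))*18)*17 = ((7 - 2*5*(-5))*18)*17 = ((7 - 10*(-5))*18)*17 = ((7 + 50)*18)*17 = (57*18)*17 = 1026*17 = 17442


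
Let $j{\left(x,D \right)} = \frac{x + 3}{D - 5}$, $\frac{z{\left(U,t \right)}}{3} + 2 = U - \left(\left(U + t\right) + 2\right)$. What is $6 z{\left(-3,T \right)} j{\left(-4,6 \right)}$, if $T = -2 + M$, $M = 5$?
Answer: $126$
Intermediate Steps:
$T = 3$ ($T = -2 + 5 = 3$)
$z{\left(U,t \right)} = -12 - 3 t$ ($z{\left(U,t \right)} = -6 + 3 \left(U - \left(\left(U + t\right) + 2\right)\right) = -6 + 3 \left(U - \left(2 + U + t\right)\right) = -6 + 3 \left(-2 - t\right) = -6 - \left(6 + 3 t\right) = -12 - 3 t$)
$j{\left(x,D \right)} = \frac{3 + x}{-5 + D}$
$6 z{\left(-3,T \right)} j{\left(-4,6 \right)} = 6 \left(-12 - 9\right) \frac{3 - 4}{-5 + 6} = 6 \left(-12 - 9\right) 1^{-1} \left(-1\right) = 6 \left(-21\right) 1 \left(-1\right) = \left(-126\right) \left(-1\right) = 126$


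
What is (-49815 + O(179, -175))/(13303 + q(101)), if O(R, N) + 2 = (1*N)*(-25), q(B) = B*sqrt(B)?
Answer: -302257463/87969754 + 2294821*sqrt(101)/87969754 ≈ -3.1738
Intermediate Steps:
q(B) = B**(3/2)
O(R, N) = -2 - 25*N (O(R, N) = -2 + (1*N)*(-25) = -2 + N*(-25) = -2 - 25*N)
(-49815 + O(179, -175))/(13303 + q(101)) = (-49815 + (-2 - 25*(-175)))/(13303 + 101**(3/2)) = (-49815 + (-2 + 4375))/(13303 + 101*sqrt(101)) = (-49815 + 4373)/(13303 + 101*sqrt(101)) = -45442/(13303 + 101*sqrt(101))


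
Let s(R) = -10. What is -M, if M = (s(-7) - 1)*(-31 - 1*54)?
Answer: -935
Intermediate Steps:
M = 935 (M = (-10 - 1)*(-31 - 1*54) = -11*(-31 - 54) = -11*(-85) = 935)
-M = -1*935 = -935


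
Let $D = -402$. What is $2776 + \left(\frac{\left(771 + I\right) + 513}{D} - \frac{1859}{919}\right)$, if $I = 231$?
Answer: $\frac{341140095}{123146} \approx 2770.2$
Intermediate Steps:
$2776 + \left(\frac{\left(771 + I\right) + 513}{D} - \frac{1859}{919}\right) = 2776 + \left(\frac{\left(771 + 231\right) + 513}{-402} - \frac{1859}{919}\right) = 2776 + \left(\left(1002 + 513\right) \left(- \frac{1}{402}\right) - \frac{1859}{919}\right) = 2776 + \left(1515 \left(- \frac{1}{402}\right) - \frac{1859}{919}\right) = 2776 - \frac{713201}{123146} = \frac{341140095}{123146}$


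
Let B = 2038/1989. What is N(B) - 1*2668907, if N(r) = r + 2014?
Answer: -5304448139/1989 ≈ -2.6669e+6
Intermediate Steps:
B = 2038/1989 (B = 2038*(1/1989) = 2038/1989 ≈ 1.0246)
N(r) = 2014 + r
N(B) - 1*2668907 = (2014 + 2038/1989) - 1*2668907 = 4007884/1989 - 2668907 = -5304448139/1989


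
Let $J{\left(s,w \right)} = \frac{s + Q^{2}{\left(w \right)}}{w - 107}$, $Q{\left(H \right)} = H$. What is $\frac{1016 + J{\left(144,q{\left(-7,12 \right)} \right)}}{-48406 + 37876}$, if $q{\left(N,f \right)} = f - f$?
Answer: $- \frac{54284}{563355} \approx -0.096358$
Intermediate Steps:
$q{\left(N,f \right)} = 0$
$J{\left(s,w \right)} = \frac{s + w^{2}}{-107 + w}$ ($J{\left(s,w \right)} = \frac{s + w^{2}}{w - 107} = \frac{s + w^{2}}{-107 + w}$)
$\frac{1016 + J{\left(144,q{\left(-7,12 \right)} \right)}}{-48406 + 37876} = \frac{1016 + \frac{144 + 0^{2}}{-107 + 0}}{-48406 + 37876} = \frac{1016 + \frac{144 + 0}{-107}}{-10530} = \left(1016 - \frac{144}{107}\right) \left(- \frac{1}{10530}\right) = \frac{108568}{107} \left(- \frac{1}{10530}\right) = - \frac{54284}{563355}$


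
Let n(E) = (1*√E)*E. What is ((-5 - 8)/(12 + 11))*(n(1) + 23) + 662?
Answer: 14914/23 ≈ 648.43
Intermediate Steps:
n(E) = E^(3/2) (n(E) = √E*E = E^(3/2))
((-5 - 8)/(12 + 11))*(n(1) + 23) + 662 = ((-5 - 8)/(12 + 11))*(1^(3/2) + 23) + 662 = (-13/23)*(1 + 23) + 662 = -13*1/23*24 + 662 = -13/23*24 + 662 = -312/23 + 662 = 14914/23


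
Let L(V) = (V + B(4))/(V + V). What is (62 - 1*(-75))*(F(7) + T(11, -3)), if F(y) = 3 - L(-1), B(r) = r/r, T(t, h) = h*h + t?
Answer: 3151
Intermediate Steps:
T(t, h) = t + h² (T(t, h) = h² + t = t + h²)
B(r) = 1
L(V) = (1 + V)/(2*V) (L(V) = (V + 1)/(V + V) = (1 + V)/((2*V)) = (1 + V)*(1/(2*V)) = (1 + V)/(2*V))
F(y) = 3 (F(y) = 3 - (1 - 1)/(2*(-1)) = 3 - (-1)*0/2 = 3 - 1*0 = 3 + 0 = 3)
(62 - 1*(-75))*(F(7) + T(11, -3)) = (62 - 1*(-75))*(3 + (11 + (-3)²)) = (62 + 75)*(3 + (11 + 9)) = 137*(3 + 20) = 137*23 = 3151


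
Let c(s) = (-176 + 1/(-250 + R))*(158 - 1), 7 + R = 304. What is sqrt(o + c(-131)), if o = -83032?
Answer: I*sqrt(244449397)/47 ≈ 332.66*I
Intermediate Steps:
R = 297 (R = -7 + 304 = 297)
c(s) = -1298547/47 (c(s) = (-176 + 1/(-250 + 297))*(158 - 1) = (-176 + 1/47)*157 = -8271/47*157 = -1298547/47)
sqrt(o + c(-131)) = sqrt(-83032 - 1298547/47) = sqrt(-5201051/47) = I*sqrt(244449397)/47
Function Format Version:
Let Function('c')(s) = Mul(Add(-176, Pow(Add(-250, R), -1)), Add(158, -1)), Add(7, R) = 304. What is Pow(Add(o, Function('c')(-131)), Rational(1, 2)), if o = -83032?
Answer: Mul(Rational(1, 47), I, Pow(244449397, Rational(1, 2))) ≈ Mul(332.66, I)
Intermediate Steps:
R = 297 (R = Add(-7, 304) = 297)
Function('c')(s) = Rational(-1298547, 47) (Function('c')(s) = Mul(Add(-176, Pow(Add(-250, 297), -1)), Add(158, -1)) = Mul(Add(-176, Pow(47, -1)), 157) = Mul(Add(-176, Rational(1, 47)), 157) = Mul(Rational(-8271, 47), 157) = Rational(-1298547, 47))
Pow(Add(o, Function('c')(-131)), Rational(1, 2)) = Pow(Add(-83032, Rational(-1298547, 47)), Rational(1, 2)) = Pow(Rational(-5201051, 47), Rational(1, 2)) = Mul(Rational(1, 47), I, Pow(244449397, Rational(1, 2)))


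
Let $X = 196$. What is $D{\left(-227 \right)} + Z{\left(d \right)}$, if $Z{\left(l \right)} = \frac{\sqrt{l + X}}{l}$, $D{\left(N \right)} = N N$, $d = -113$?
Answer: $51529 - \frac{\sqrt{83}}{113} \approx 51529.0$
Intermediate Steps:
$D{\left(N \right)} = N^{2}$
$Z{\left(l \right)} = \frac{\sqrt{196 + l}}{l}$ ($Z{\left(l \right)} = \frac{\sqrt{l + 196}}{l} = \frac{\sqrt{196 + l}}{l}$)
$D{\left(-227 \right)} + Z{\left(d \right)} = \left(-227\right)^{2} + \frac{\sqrt{196 - 113}}{-113} = 51529 - \frac{\sqrt{83}}{113}$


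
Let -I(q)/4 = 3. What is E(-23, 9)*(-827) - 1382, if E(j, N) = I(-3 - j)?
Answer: 8542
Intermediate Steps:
I(q) = -12 (I(q) = -4*3 = -12)
E(j, N) = -12
E(-23, 9)*(-827) - 1382 = -12*(-827) - 1382 = 9924 - 1382 = 8542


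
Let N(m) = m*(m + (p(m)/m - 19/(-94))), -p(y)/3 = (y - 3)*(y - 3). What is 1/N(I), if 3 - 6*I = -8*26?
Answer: -1692/3147595 ≈ -0.00053755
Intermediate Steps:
p(y) = -3*(-3 + y)**2 (p(y) = -3*(y - 3)*(y - 3) = -3*(-3 + y)*(-3 + y) = -3*(-3 + y)**2)
I = 211/6 (I = 1/2 - (-4)*26/3 = 1/2 - 1/6*(-208) = 1/2 + 104/3 = 211/6 ≈ 35.167)
N(m) = m*(19/94 + m - 3*(-3 + m)**2/m) (N(m) = m*(m + ((-3*(-3 + m)**2)/m - 19/(-94))) = m*(m + (-3*(-3 + m)**2/m - 19*(-1/94))) = m*(m + (-3*(-3 + m)**2/m + 19/94)) = m*(m + (19/94 - 3*(-3 + m)**2/m)) = m*(19/94 + m - 3*(-3 + m)**2/m))
1/N(I) = 1/(-27 - 2*(211/6)**2 + (1711/94)*(211/6)) = 1/(-27 - 2*44521/36 + 361021/564) = 1/(-27 - 44521/18 + 361021/564) = 1/(-3147595/1692) = -1692/3147595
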